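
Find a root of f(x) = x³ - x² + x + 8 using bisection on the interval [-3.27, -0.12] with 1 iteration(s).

f(x) = x³ - x² + x + 8
Initial interval: [-3.27, -0.12]

Iteration 1:
  c_1 = (-3.270000 + (-0.120000))/2 = -1.695000
  f(c_1) = f(-1.695000) = -1.437802
  f(a) × f(c) ≥ 0, new interval: [-1.695000, -0.120000]

After 1 iteration(s), the approximation is c_1 = -1.695000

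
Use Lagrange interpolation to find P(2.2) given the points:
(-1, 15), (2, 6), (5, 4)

Lagrange interpolation formula:
P(x) = Σ yᵢ × Lᵢ(x)
where Lᵢ(x) = Π_{j≠i} (x - xⱼ)/(xᵢ - xⱼ)

L_0(2.2) = (2.2 - 2)/(-1 - 2) × (2.2 - 5)/(-1 - 5) = -0.031111
L_1(2.2) = (2.2 - (-1))/(2 - (-1)) × (2.2 - 5)/(2 - 5) = 0.995556
L_2(2.2) = (2.2 - (-1))/(5 - (-1)) × (2.2 - 2)/(5 - 2) = 0.035556

P(2.2) = 15×L_0(2.2) + 6×L_1(2.2) + 4×L_2(2.2)
P(2.2) = 5.648889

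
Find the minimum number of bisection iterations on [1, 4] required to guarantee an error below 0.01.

We need (b-a)/2^n ≤ 0.01
(4 - 1)/2^n ≤ 0.01
3/2^n ≤ 0.01
2^n ≥ 300
n ≥ log₂(300) = 8.23
n ≥ 9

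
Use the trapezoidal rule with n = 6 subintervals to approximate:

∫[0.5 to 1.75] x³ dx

f(x) = x³
a = 0.5, b = 1.75, n = 6
h = (b - a)/n = 0.208333

Trapezoidal rule: (h/2)[f(x₀) + 2f(x₁) + 2f(x₂) + ... + f(xₙ)]

x_0 = 0.5000, f(x_0) = 0.125000, coefficient = 1
x_1 = 0.7083, f(x_1) = 0.355396, coefficient = 2
x_2 = 0.9167, f(x_2) = 0.770255, coefficient = 2
x_3 = 1.1250, f(x_3) = 1.423828, coefficient = 2
x_4 = 1.3333, f(x_4) = 2.370370, coefficient = 2
x_5 = 1.5417, f(x_5) = 3.664135, coefficient = 2
x_6 = 1.7500, f(x_6) = 5.359375, coefficient = 1

I ≈ (0.208333/2) × 22.652344 = 2.359619
Exact value: 2.329102
Error: 0.030518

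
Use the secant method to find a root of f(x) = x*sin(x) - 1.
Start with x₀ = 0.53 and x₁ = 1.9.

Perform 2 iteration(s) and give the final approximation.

f(x) = x*sin(x) - 1
x₀ = 0.53, x₁ = 1.9

Secant formula: x_{n+1} = x_n - f(x_n)(x_n - x_{n-1})/(f(x_n) - f(x_{n-1}))

Iteration 1:
  f(0.530000) = -0.732067
  f(1.900000) = 0.797970
  x_2 = 1.900000 - 0.797970×(1.900000 - 0.530000)/(0.797970 - (-0.732067))
       = 1.185495
Iteration 2:
  f(1.900000) = 0.797970
  f(1.185495) = 0.098581
  x_3 = 1.185495 - 0.098581×(1.185495 - 1.900000)/(0.098581 - 0.797970)
       = 1.084784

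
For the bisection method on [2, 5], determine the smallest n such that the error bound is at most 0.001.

We need (b-a)/2^n ≤ 0.001
(5 - 2)/2^n ≤ 0.001
3/2^n ≤ 0.001
2^n ≥ 3000
n ≥ log₂(3000) = 11.55
n ≥ 12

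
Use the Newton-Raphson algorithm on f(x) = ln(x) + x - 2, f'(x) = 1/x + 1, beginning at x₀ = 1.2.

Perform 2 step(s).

f(x) = ln(x) + x - 2
f'(x) = 1/x + 1
x₀ = 1.2

Newton-Raphson formula: x_{n+1} = x_n - f(x_n)/f'(x_n)

Iteration 1:
  f(1.200000) = -0.617678
  f'(1.200000) = 1.833333
  x_1 = 1.200000 - (-0.617678)/1.833333 = 1.536916
Iteration 2:
  f(1.536916) = -0.033307
  f'(1.536916) = 1.650654
  x_2 = 1.536916 - (-0.033307)/1.650654 = 1.557094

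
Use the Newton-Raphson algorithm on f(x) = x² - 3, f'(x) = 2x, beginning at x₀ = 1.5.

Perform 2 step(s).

f(x) = x² - 3
f'(x) = 2x
x₀ = 1.5

Newton-Raphson formula: x_{n+1} = x_n - f(x_n)/f'(x_n)

Iteration 1:
  f(1.500000) = -0.750000
  f'(1.500000) = 3.000000
  x_1 = 1.500000 - (-0.750000)/3.000000 = 1.750000
Iteration 2:
  f(1.750000) = 0.062500
  f'(1.750000) = 3.500000
  x_2 = 1.750000 - 0.062500/3.500000 = 1.732143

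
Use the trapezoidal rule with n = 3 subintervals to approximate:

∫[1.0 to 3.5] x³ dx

f(x) = x³
a = 1.0, b = 3.5, n = 3
h = (b - a)/n = 0.833333

Trapezoidal rule: (h/2)[f(x₀) + 2f(x₁) + 2f(x₂) + ... + f(xₙ)]

x_0 = 1.0000, f(x_0) = 1.000000, coefficient = 1
x_1 = 1.8333, f(x_1) = 6.162037, coefficient = 2
x_2 = 2.6667, f(x_2) = 18.962963, coefficient = 2
x_3 = 3.5000, f(x_3) = 42.875000, coefficient = 1

I ≈ (0.833333/2) × 94.125000 = 39.218750
Exact value: 37.265625
Error: 1.953125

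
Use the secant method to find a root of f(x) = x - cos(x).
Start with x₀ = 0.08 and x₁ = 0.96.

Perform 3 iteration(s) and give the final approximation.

f(x) = x - cos(x)
x₀ = 0.08, x₁ = 0.96

Secant formula: x_{n+1} = x_n - f(x_n)(x_n - x_{n-1})/(f(x_n) - f(x_{n-1}))

Iteration 1:
  f(0.080000) = -0.916802
  f(0.960000) = 0.386480
  x_2 = 0.960000 - 0.386480×(0.960000 - 0.080000)/(0.386480 - (-0.916802))
       = 0.699042
Iteration 2:
  f(0.960000) = 0.386480
  f(0.699042) = -0.066418
  x_3 = 0.699042 - (-0.066418)×(0.699042 - 0.960000)/(-0.066418 - 0.386480)
       = 0.737311
Iteration 3:
  f(0.699042) = -0.066418
  f(0.737311) = -0.002968
  x_4 = 0.737311 - (-0.002968)×(0.737311 - 0.699042)/(-0.002968 - (-0.066418))
       = 0.739101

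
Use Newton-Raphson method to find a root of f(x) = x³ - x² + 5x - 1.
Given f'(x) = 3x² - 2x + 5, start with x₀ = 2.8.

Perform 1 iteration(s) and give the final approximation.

f(x) = x³ - x² + 5x - 1
f'(x) = 3x² - 2x + 5
x₀ = 2.8

Newton-Raphson formula: x_{n+1} = x_n - f(x_n)/f'(x_n)

Iteration 1:
  f(2.800000) = 27.112000
  f'(2.800000) = 22.920000
  x_1 = 2.800000 - 27.112000/22.920000 = 1.617103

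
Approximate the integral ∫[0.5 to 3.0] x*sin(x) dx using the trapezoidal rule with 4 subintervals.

f(x) = x*sin(x)
a = 0.5, b = 3.0, n = 4
h = (b - a)/n = 0.625000

Trapezoidal rule: (h/2)[f(x₀) + 2f(x₁) + 2f(x₂) + ... + f(xₙ)]

x_0 = 0.5000, f(x_0) = 0.239713, coefficient = 1
x_1 = 1.1250, f(x_1) = 1.015051, coefficient = 2
x_2 = 1.7500, f(x_2) = 1.721975, coefficient = 2
x_3 = 2.3750, f(x_3) = 1.647502, coefficient = 2
x_4 = 3.0000, f(x_4) = 0.423360, coefficient = 1

I ≈ (0.625000/2) × 9.432130 = 2.947540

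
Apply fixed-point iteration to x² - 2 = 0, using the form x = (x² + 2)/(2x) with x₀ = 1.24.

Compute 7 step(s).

Equation: x² - 2 = 0
Fixed-point form: x = (x² + 2)/(2x)
x₀ = 1.24

x_1 = g(1.240000) = 1.426452
x_2 = g(1.426452) = 1.414266
x_3 = g(1.414266) = 1.414214
x_4 = g(1.414214) = 1.414214
x_5 = g(1.414214) = 1.414214
x_6 = g(1.414214) = 1.414214
x_7 = g(1.414214) = 1.414214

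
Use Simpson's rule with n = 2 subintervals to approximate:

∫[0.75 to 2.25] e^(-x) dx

f(x) = e^(-x)
a = 0.75, b = 2.25, n = 2
h = (b - a)/n = 0.750000

Simpson's rule: (h/3)[f(x₀) + 4f(x₁) + 2f(x₂) + ... + f(xₙ)]

x_0 = 0.7500, f(x_0) = 0.472367, coefficient = 1
x_1 = 1.5000, f(x_1) = 0.223130, coefficient = 4
x_2 = 2.2500, f(x_2) = 0.105399, coefficient = 1

I ≈ (0.750000/3) × 1.470286 = 0.367572
Exact value: 0.366967
Error: 0.000604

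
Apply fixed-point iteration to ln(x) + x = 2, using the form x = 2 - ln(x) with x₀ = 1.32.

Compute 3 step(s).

Equation: ln(x) + x = 2
Fixed-point form: x = 2 - ln(x)
x₀ = 1.32

x_1 = g(1.320000) = 1.722368
x_2 = g(1.722368) = 1.456300
x_3 = g(1.456300) = 1.624101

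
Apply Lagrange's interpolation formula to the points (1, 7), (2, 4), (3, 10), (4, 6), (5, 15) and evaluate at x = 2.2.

Lagrange interpolation formula:
P(x) = Σ yᵢ × Lᵢ(x)
where Lᵢ(x) = Π_{j≠i} (x - xⱼ)/(xᵢ - xⱼ)

L_0(2.2) = (2.2 - 2)/(1 - 2) × (2.2 - 3)/(1 - 3) × (2.2 - 4)/(1 - 4) × (2.2 - 5)/(1 - 5) = -0.033600
L_1(2.2) = (2.2 - 1)/(2 - 1) × (2.2 - 3)/(2 - 3) × (2.2 - 4)/(2 - 4) × (2.2 - 5)/(2 - 5) = 0.806400
L_2(2.2) = (2.2 - 1)/(3 - 1) × (2.2 - 2)/(3 - 2) × (2.2 - 4)/(3 - 4) × (2.2 - 5)/(3 - 5) = 0.302400
L_3(2.2) = (2.2 - 1)/(4 - 1) × (2.2 - 2)/(4 - 2) × (2.2 - 3)/(4 - 3) × (2.2 - 5)/(4 - 5) = -0.089600
L_4(2.2) = (2.2 - 1)/(5 - 1) × (2.2 - 2)/(5 - 2) × (2.2 - 3)/(5 - 3) × (2.2 - 4)/(5 - 4) = 0.014400

P(2.2) = 7×L_0(2.2) + 4×L_1(2.2) + 10×L_2(2.2) + 6×L_3(2.2) + 15×L_4(2.2)
P(2.2) = 5.692800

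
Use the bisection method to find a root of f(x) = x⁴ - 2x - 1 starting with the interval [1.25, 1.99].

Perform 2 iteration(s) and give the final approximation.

f(x) = x⁴ - 2x - 1
Initial interval: [1.25, 1.99]

Iteration 1:
  c_1 = (1.250000 + 1.990000)/2 = 1.620000
  f(c_1) = f(1.620000) = 2.647475
  f(a) × f(c) < 0, new interval: [1.250000, 1.620000]
Iteration 2:
  c_2 = (1.250000 + 1.620000)/2 = 1.435000
  f(c_2) = f(1.435000) = 0.370408
  f(a) × f(c) < 0, new interval: [1.250000, 1.435000]

After 2 iteration(s), the approximation is c_2 = 1.435000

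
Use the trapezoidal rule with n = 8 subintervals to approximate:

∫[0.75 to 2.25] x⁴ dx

f(x) = x⁴
a = 0.75, b = 2.25, n = 8
h = (b - a)/n = 0.187500

Trapezoidal rule: (h/2)[f(x₀) + 2f(x₁) + 2f(x₂) + ... + f(xₙ)]

x_0 = 0.7500, f(x_0) = 0.316406, coefficient = 1
x_1 = 0.9375, f(x_1) = 0.772476, coefficient = 2
x_2 = 1.1250, f(x_2) = 1.601807, coefficient = 2
x_3 = 1.3125, f(x_3) = 2.967545, coefficient = 2
x_4 = 1.5000, f(x_4) = 5.062500, coefficient = 2
x_5 = 1.6875, f(x_5) = 8.109146, coefficient = 2
x_6 = 1.8750, f(x_6) = 12.359619, coefficient = 2
x_7 = 2.0625, f(x_7) = 18.095718, coefficient = 2
x_8 = 2.2500, f(x_8) = 25.628906, coefficient = 1

I ≈ (0.187500/2) × 123.882935 = 11.614025
Exact value: 11.485547
Error: 0.128478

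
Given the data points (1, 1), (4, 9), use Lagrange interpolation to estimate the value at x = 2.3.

Lagrange interpolation formula:
P(x) = Σ yᵢ × Lᵢ(x)
where Lᵢ(x) = Π_{j≠i} (x - xⱼ)/(xᵢ - xⱼ)

L_0(2.3) = (2.3 - 4)/(1 - 4) = 0.566667
L_1(2.3) = (2.3 - 1)/(4 - 1) = 0.433333

P(2.3) = 1×L_0(2.3) + 9×L_1(2.3)
P(2.3) = 4.466667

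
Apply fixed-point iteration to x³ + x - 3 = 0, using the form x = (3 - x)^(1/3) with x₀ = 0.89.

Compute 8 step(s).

Equation: x³ + x - 3 = 0
Fixed-point form: x = (3 - x)^(1/3)
x₀ = 0.89

x_1 = g(0.890000) = 1.282609
x_2 = g(1.282609) = 1.197539
x_3 = g(1.197539) = 1.216994
x_4 = g(1.216994) = 1.212600
x_5 = g(1.212600) = 1.213595
x_6 = g(1.213595) = 1.213370
x_7 = g(1.213370) = 1.213421
x_8 = g(1.213421) = 1.213410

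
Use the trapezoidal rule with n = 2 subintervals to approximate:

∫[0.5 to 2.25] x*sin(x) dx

f(x) = x*sin(x)
a = 0.5, b = 2.25, n = 2
h = (b - a)/n = 0.875000

Trapezoidal rule: (h/2)[f(x₀) + 2f(x₁) + 2f(x₂) + ... + f(xₙ)]

x_0 = 0.5000, f(x_0) = 0.239713, coefficient = 1
x_1 = 1.3750, f(x_1) = 1.348728, coefficient = 2
x_2 = 2.2500, f(x_2) = 1.750665, coefficient = 1

I ≈ (0.875000/2) × 4.687833 = 2.050927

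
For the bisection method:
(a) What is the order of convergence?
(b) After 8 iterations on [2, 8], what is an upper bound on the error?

(a) Bisection has linear (order 1) convergence; the error is halved each step.

(b) Error bound = (b-a)/2^n = (8 - 2)/2^{8}
    = 6/2^{8}

(a) 1 (linear); (b) error ≤ 2.34e-02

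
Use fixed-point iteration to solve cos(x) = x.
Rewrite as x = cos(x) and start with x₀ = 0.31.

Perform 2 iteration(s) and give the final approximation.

Equation: cos(x) = x
Fixed-point form: x = cos(x)
x₀ = 0.31

x_1 = g(0.310000) = 0.952334
x_2 = g(0.952334) = 0.579783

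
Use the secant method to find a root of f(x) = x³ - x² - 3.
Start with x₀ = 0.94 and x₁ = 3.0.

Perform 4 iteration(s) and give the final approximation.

f(x) = x³ - x² - 3
x₀ = 0.94, x₁ = 3.0

Secant formula: x_{n+1} = x_n - f(x_n)(x_n - x_{n-1})/(f(x_n) - f(x_{n-1}))

Iteration 1:
  f(0.940000) = -3.053016
  f(3.000000) = 15.000000
  x_2 = 3.000000 - 15.000000×(3.000000 - 0.940000)/(15.000000 - (-3.053016))
       = 1.288375
Iteration 2:
  f(3.000000) = 15.000000
  f(1.288375) = -2.521324
  x_3 = 1.288375 - (-2.521324)×(1.288375 - 3.000000)/(-2.521324 - 15.000000)
       = 1.534678
Iteration 3:
  f(1.288375) = -2.521324
  f(1.534678) = -1.740706
  x_4 = 1.534678 - (-1.740706)×(1.534678 - 1.288375)/(-1.740706 - (-2.521324))
       = 2.083912
Iteration 4:
  f(1.534678) = -1.740706
  f(2.083912) = 1.707096
  x_5 = 2.083912 - 1.707096×(2.083912 - 1.534678)/(1.707096 - (-1.740706))
       = 1.811972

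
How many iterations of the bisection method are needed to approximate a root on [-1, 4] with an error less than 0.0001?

We need (b-a)/2^n ≤ 0.0001
(4 - (-1))/2^n ≤ 0.0001
5/2^n ≤ 0.0001
2^n ≥ 50000
n ≥ log₂(50000) = 15.61
n ≥ 16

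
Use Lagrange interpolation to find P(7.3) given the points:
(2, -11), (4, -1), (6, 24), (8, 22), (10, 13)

Lagrange interpolation formula:
P(x) = Σ yᵢ × Lᵢ(x)
where Lᵢ(x) = Π_{j≠i} (x - xⱼ)/(xᵢ - xⱼ)

L_0(7.3) = (7.3 - 4)/(2 - 4) × (7.3 - 6)/(2 - 6) × (7.3 - 8)/(2 - 8) × (7.3 - 10)/(2 - 10) = 0.021115
L_1(7.3) = (7.3 - 2)/(4 - 2) × (7.3 - 6)/(4 - 6) × (7.3 - 8)/(4 - 8) × (7.3 - 10)/(4 - 10) = -0.135647
L_2(7.3) = (7.3 - 2)/(6 - 2) × (7.3 - 4)/(6 - 4) × (7.3 - 8)/(6 - 8) × (7.3 - 10)/(6 - 10) = 0.516502
L_3(7.3) = (7.3 - 2)/(8 - 2) × (7.3 - 4)/(8 - 4) × (7.3 - 6)/(8 - 6) × (7.3 - 10)/(8 - 10) = 0.639478
L_4(7.3) = (7.3 - 2)/(10 - 2) × (7.3 - 4)/(10 - 4) × (7.3 - 6)/(10 - 6) × (7.3 - 8)/(10 - 8) = -0.041448

P(7.3) = (-11)×L_0(7.3) + (-1)×L_1(7.3) + 24×L_2(7.3) + 22×L_3(7.3) + 13×L_4(7.3)
P(7.3) = 25.829120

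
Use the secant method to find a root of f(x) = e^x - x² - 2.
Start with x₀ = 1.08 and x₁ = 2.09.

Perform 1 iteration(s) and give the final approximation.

f(x) = e^x - x² - 2
x₀ = 1.08, x₁ = 2.09

Secant formula: x_{n+1} = x_n - f(x_n)(x_n - x_{n-1})/(f(x_n) - f(x_{n-1}))

Iteration 1:
  f(1.080000) = -0.221720
  f(2.090000) = 1.716815
  x_2 = 2.090000 - 1.716815×(2.090000 - 1.080000)/(1.716815 - (-0.221720))
       = 1.195519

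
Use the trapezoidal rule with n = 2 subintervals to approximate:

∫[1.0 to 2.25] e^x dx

f(x) = e^x
a = 1.0, b = 2.25, n = 2
h = (b - a)/n = 0.625000

Trapezoidal rule: (h/2)[f(x₀) + 2f(x₁) + 2f(x₂) + ... + f(xₙ)]

x_0 = 1.0000, f(x_0) = 2.718282, coefficient = 1
x_1 = 1.6250, f(x_1) = 5.078419, coefficient = 2
x_2 = 2.2500, f(x_2) = 9.487736, coefficient = 1

I ≈ (0.625000/2) × 22.362856 = 6.988392
Exact value: 6.769454
Error: 0.218938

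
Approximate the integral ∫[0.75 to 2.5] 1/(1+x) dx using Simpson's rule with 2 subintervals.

f(x) = 1/(1+x)
a = 0.75, b = 2.5, n = 2
h = (b - a)/n = 0.875000

Simpson's rule: (h/3)[f(x₀) + 4f(x₁) + 2f(x₂) + ... + f(xₙ)]

x_0 = 0.7500, f(x_0) = 0.571429, coefficient = 1
x_1 = 1.6250, f(x_1) = 0.380952, coefficient = 4
x_2 = 2.5000, f(x_2) = 0.285714, coefficient = 1

I ≈ (0.875000/3) × 2.380952 = 0.694444
Exact value: 0.693147
Error: 0.001297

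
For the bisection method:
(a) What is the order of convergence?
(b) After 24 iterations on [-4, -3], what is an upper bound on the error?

(a) Bisection has linear (order 1) convergence; the error is halved each step.

(b) Error bound = (b-a)/2^n = (-3 - (-4))/2^{24}
    = 1/2^{24}

(a) 1 (linear); (b) error ≤ 5.96e-08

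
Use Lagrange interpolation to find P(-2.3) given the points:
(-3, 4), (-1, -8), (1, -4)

Lagrange interpolation formula:
P(x) = Σ yᵢ × Lᵢ(x)
where Lᵢ(x) = Π_{j≠i} (x - xⱼ)/(xᵢ - xⱼ)

L_0(-2.3) = (-2.3 - (-1))/(-3 - (-1)) × (-2.3 - 1)/(-3 - 1) = 0.536250
L_1(-2.3) = (-2.3 - (-3))/(-1 - (-3)) × (-2.3 - 1)/(-1 - 1) = 0.577500
L_2(-2.3) = (-2.3 - (-3))/(1 - (-3)) × (-2.3 - (-1))/(1 - (-1)) = -0.113750

P(-2.3) = 4×L_0(-2.3) + (-8)×L_1(-2.3) + (-4)×L_2(-2.3)
P(-2.3) = -2.020000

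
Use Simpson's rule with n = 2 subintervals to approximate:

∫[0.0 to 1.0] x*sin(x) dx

f(x) = x*sin(x)
a = 0.0, b = 1.0, n = 2
h = (b - a)/n = 0.500000

Simpson's rule: (h/3)[f(x₀) + 4f(x₁) + 2f(x₂) + ... + f(xₙ)]

x_0 = 0.0000, f(x_0) = 0.000000, coefficient = 1
x_1 = 0.5000, f(x_1) = 0.239713, coefficient = 4
x_2 = 1.0000, f(x_2) = 0.841471, coefficient = 1

I ≈ (0.500000/3) × 1.800322 = 0.300054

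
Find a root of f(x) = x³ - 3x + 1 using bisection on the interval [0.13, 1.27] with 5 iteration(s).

f(x) = x³ - 3x + 1
Initial interval: [0.13, 1.27]

Iteration 1:
  c_1 = (0.130000 + 1.270000)/2 = 0.700000
  f(c_1) = f(0.700000) = -0.757000
  f(a) × f(c) < 0, new interval: [0.130000, 0.700000]
Iteration 2:
  c_2 = (0.130000 + 0.700000)/2 = 0.415000
  f(c_2) = f(0.415000) = -0.173527
  f(a) × f(c) < 0, new interval: [0.130000, 0.415000]
Iteration 3:
  c_3 = (0.130000 + 0.415000)/2 = 0.272500
  f(c_3) = f(0.272500) = 0.202735
  f(a) × f(c) ≥ 0, new interval: [0.272500, 0.415000]
Iteration 4:
  c_4 = (0.272500 + 0.415000)/2 = 0.343750
  f(c_4) = f(0.343750) = 0.009369
  f(a) × f(c) ≥ 0, new interval: [0.343750, 0.415000]
Iteration 5:
  c_5 = (0.343750 + 0.415000)/2 = 0.379375
  f(c_5) = f(0.379375) = -0.083523
  f(a) × f(c) < 0, new interval: [0.343750, 0.379375]

After 5 iteration(s), the approximation is c_5 = 0.379375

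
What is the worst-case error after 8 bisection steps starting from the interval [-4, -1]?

Bisection error bound: |error| ≤ (b-a)/2^n
|error| ≤ (-1 - (-4))/2^8 = 3/2^8
|error| ≤ 0.0117187500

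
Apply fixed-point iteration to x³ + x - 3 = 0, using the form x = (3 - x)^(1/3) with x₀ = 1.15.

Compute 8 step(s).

Equation: x³ + x - 3 = 0
Fixed-point form: x = (3 - x)^(1/3)
x₀ = 1.15

x_1 = g(1.150000) = 1.227601
x_2 = g(1.227601) = 1.210191
x_3 = g(1.210191) = 1.214140
x_4 = g(1.214140) = 1.213247
x_5 = g(1.213247) = 1.213449
x_6 = g(1.213449) = 1.213403
x_7 = g(1.213403) = 1.213414
x_8 = g(1.213414) = 1.213411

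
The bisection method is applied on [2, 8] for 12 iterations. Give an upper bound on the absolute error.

Bisection error bound: |error| ≤ (b-a)/2^n
|error| ≤ (8 - 2)/2^12 = 6/2^12
|error| ≤ 0.0014648438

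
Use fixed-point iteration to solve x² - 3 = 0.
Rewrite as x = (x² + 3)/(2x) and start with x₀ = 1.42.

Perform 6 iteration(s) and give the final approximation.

Equation: x² - 3 = 0
Fixed-point form: x = (x² + 3)/(2x)
x₀ = 1.42

x_1 = g(1.420000) = 1.766338
x_2 = g(1.766338) = 1.732384
x_3 = g(1.732384) = 1.732051
x_4 = g(1.732051) = 1.732051
x_5 = g(1.732051) = 1.732051
x_6 = g(1.732051) = 1.732051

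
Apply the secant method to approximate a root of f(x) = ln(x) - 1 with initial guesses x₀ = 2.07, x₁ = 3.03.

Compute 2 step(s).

f(x) = ln(x) - 1
x₀ = 2.07, x₁ = 3.03

Secant formula: x_{n+1} = x_n - f(x_n)(x_n - x_{n-1})/(f(x_n) - f(x_{n-1}))

Iteration 1:
  f(2.070000) = -0.272451
  f(3.030000) = 0.108563
  x_2 = 3.030000 - 0.108563×(3.030000 - 2.070000)/(0.108563 - (-0.272451))
       = 2.756466
Iteration 2:
  f(3.030000) = 0.108563
  f(2.756466) = 0.013950
  x_3 = 2.756466 - 0.013950×(2.756466 - 3.030000)/(0.013950 - 0.108563)
       = 2.716137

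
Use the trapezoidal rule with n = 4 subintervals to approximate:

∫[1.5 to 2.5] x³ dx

f(x) = x³
a = 1.5, b = 2.5, n = 4
h = (b - a)/n = 0.250000

Trapezoidal rule: (h/2)[f(x₀) + 2f(x₁) + 2f(x₂) + ... + f(xₙ)]

x_0 = 1.5000, f(x_0) = 3.375000, coefficient = 1
x_1 = 1.7500, f(x_1) = 5.359375, coefficient = 2
x_2 = 2.0000, f(x_2) = 8.000000, coefficient = 2
x_3 = 2.2500, f(x_3) = 11.390625, coefficient = 2
x_4 = 2.5000, f(x_4) = 15.625000, coefficient = 1

I ≈ (0.250000/2) × 68.500000 = 8.562500
Exact value: 8.500000
Error: 0.062500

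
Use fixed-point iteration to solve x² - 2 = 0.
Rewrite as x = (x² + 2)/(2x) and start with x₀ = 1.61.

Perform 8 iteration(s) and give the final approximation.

Equation: x² - 2 = 0
Fixed-point form: x = (x² + 2)/(2x)
x₀ = 1.61

x_1 = g(1.610000) = 1.426118
x_2 = g(1.426118) = 1.414263
x_3 = g(1.414263) = 1.414214
x_4 = g(1.414214) = 1.414214
x_5 = g(1.414214) = 1.414214
x_6 = g(1.414214) = 1.414214
x_7 = g(1.414214) = 1.414214
x_8 = g(1.414214) = 1.414214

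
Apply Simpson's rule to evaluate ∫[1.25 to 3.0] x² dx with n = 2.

f(x) = x²
a = 1.25, b = 3.0, n = 2
h = (b - a)/n = 0.875000

Simpson's rule: (h/3)[f(x₀) + 4f(x₁) + 2f(x₂) + ... + f(xₙ)]

x_0 = 1.2500, f(x_0) = 1.562500, coefficient = 1
x_1 = 2.1250, f(x_1) = 4.515625, coefficient = 4
x_2 = 3.0000, f(x_2) = 9.000000, coefficient = 1

I ≈ (0.875000/3) × 28.625000 = 8.348958
Exact value: 8.348958
Error: 0.000000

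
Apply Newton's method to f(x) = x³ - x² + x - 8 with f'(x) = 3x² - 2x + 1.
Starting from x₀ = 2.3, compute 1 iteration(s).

f(x) = x³ - x² + x - 8
f'(x) = 3x² - 2x + 1
x₀ = 2.3

Newton-Raphson formula: x_{n+1} = x_n - f(x_n)/f'(x_n)

Iteration 1:
  f(2.300000) = 1.177000
  f'(2.300000) = 12.270000
  x_1 = 2.300000 - 1.177000/12.270000 = 2.204075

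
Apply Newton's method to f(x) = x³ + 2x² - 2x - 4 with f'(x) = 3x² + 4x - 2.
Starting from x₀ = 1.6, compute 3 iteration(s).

f(x) = x³ + 2x² - 2x - 4
f'(x) = 3x² + 4x - 2
x₀ = 1.6

Newton-Raphson formula: x_{n+1} = x_n - f(x_n)/f'(x_n)

Iteration 1:
  f(1.600000) = 2.016000
  f'(1.600000) = 12.080000
  x_1 = 1.600000 - 2.016000/12.080000 = 1.433113
Iteration 2:
  f(1.433113) = 0.184742
  f'(1.433113) = 9.893885
  x_2 = 1.433113 - 0.184742/9.893885 = 1.414440
Iteration 3:
  f(1.414440) = 0.002190
  f'(1.414440) = 9.659685
  x_3 = 1.414440 - 0.002190/9.659685 = 1.414214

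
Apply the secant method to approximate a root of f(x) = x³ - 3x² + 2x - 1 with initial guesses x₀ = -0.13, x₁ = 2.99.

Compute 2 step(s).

f(x) = x³ - 3x² + 2x - 1
x₀ = -0.13, x₁ = 2.99

Secant formula: x_{n+1} = x_n - f(x_n)(x_n - x_{n-1})/(f(x_n) - f(x_{n-1}))

Iteration 1:
  f(-0.130000) = -1.312897
  f(2.990000) = 4.890599
  x_2 = 2.990000 - 4.890599×(2.990000 - (-0.130000))/(4.890599 - (-1.312897))
       = 0.530311
Iteration 2:
  f(2.990000) = 4.890599
  f(0.530311) = -0.633928
  x_3 = 0.530311 - (-0.633928)×(0.530311 - 2.990000)/(-0.633928 - 4.890599)
       = 0.812556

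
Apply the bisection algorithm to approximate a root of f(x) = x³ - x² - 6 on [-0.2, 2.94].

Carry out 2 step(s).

f(x) = x³ - x² - 6
Initial interval: [-0.2, 2.94]

Iteration 1:
  c_1 = (-0.200000 + 2.940000)/2 = 1.370000
  f(c_1) = f(1.370000) = -5.305547
  f(a) × f(c) ≥ 0, new interval: [1.370000, 2.940000]
Iteration 2:
  c_2 = (1.370000 + 2.940000)/2 = 2.155000
  f(c_2) = f(2.155000) = -0.636151
  f(a) × f(c) ≥ 0, new interval: [2.155000, 2.940000]

After 2 iteration(s), the approximation is c_2 = 2.155000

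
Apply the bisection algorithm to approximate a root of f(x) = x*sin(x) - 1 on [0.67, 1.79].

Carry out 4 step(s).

f(x) = x*sin(x) - 1
Initial interval: [0.67, 1.79]

Iteration 1:
  c_1 = (0.670000 + 1.790000)/2 = 1.230000
  f(c_1) = f(1.230000) = 0.159261
  f(a) × f(c) < 0, new interval: [0.670000, 1.230000]
Iteration 2:
  c_2 = (0.670000 + 1.230000)/2 = 0.950000
  f(c_2) = f(0.950000) = -0.227255
  f(a) × f(c) ≥ 0, new interval: [0.950000, 1.230000]
Iteration 3:
  c_3 = (0.950000 + 1.230000)/2 = 1.090000
  f(c_3) = f(1.090000) = -0.033577
  f(a) × f(c) ≥ 0, new interval: [1.090000, 1.230000]
Iteration 4:
  c_4 = (1.090000 + 1.230000)/2 = 1.160000
  f(c_4) = f(1.160000) = 0.063492
  f(a) × f(c) < 0, new interval: [1.090000, 1.160000]

After 4 iteration(s), the approximation is c_4 = 1.160000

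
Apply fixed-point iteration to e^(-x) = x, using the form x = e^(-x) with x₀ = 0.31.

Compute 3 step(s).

Equation: e^(-x) = x
Fixed-point form: x = e^(-x)
x₀ = 0.31

x_1 = g(0.310000) = 0.733447
x_2 = g(0.733447) = 0.480251
x_3 = g(0.480251) = 0.618628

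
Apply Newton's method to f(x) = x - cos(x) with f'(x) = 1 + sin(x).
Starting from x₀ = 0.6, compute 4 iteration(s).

f(x) = x - cos(x)
f'(x) = 1 + sin(x)
x₀ = 0.6

Newton-Raphson formula: x_{n+1} = x_n - f(x_n)/f'(x_n)

Iteration 1:
  f(0.600000) = -0.225336
  f'(0.600000) = 1.564642
  x_1 = 0.600000 - (-0.225336)/1.564642 = 0.744017
Iteration 2:
  f(0.744017) = 0.008264
  f'(0.744017) = 1.677249
  x_2 = 0.744017 - 0.008264/1.677249 = 0.739090
Iteration 3:
  f(0.739090) = 0.000009
  f'(0.739090) = 1.673616
  x_3 = 0.739090 - 0.000009/1.673616 = 0.739085
Iteration 4:
  f(0.739085) = 0.000000
  f'(0.739085) = 1.673612
  x_4 = 0.739085 - 0.000000/1.673612 = 0.739085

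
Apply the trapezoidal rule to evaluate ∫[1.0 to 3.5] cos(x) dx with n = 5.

f(x) = cos(x)
a = 1.0, b = 3.5, n = 5
h = (b - a)/n = 0.500000

Trapezoidal rule: (h/2)[f(x₀) + 2f(x₁) + 2f(x₂) + ... + f(xₙ)]

x_0 = 1.0000, f(x_0) = 0.540302, coefficient = 1
x_1 = 1.5000, f(x_1) = 0.070737, coefficient = 2
x_2 = 2.0000, f(x_2) = -0.416147, coefficient = 2
x_3 = 2.5000, f(x_3) = -0.801144, coefficient = 2
x_4 = 3.0000, f(x_4) = -0.989992, coefficient = 2
x_5 = 3.5000, f(x_5) = -0.936457, coefficient = 1

I ≈ (0.500000/2) × -4.669246 = -1.167311
Exact value: -1.192254
Error: 0.024943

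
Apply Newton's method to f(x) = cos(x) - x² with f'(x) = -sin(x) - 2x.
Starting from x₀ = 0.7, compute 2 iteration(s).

f(x) = cos(x) - x²
f'(x) = -sin(x) - 2x
x₀ = 0.7

Newton-Raphson formula: x_{n+1} = x_n - f(x_n)/f'(x_n)

Iteration 1:
  f(0.700000) = 0.274842
  f'(0.700000) = -2.044218
  x_1 = 0.700000 - 0.274842/(-2.044218) = 0.834449
Iteration 2:
  f(0.834449) = -0.024718
  f'(0.834449) = -2.409823
  x_2 = 0.834449 - (-0.024718)/(-2.409823) = 0.824191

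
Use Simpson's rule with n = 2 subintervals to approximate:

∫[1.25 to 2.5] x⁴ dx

f(x) = x⁴
a = 1.25, b = 2.5, n = 2
h = (b - a)/n = 0.625000

Simpson's rule: (h/3)[f(x₀) + 4f(x₁) + 2f(x₂) + ... + f(xₙ)]

x_0 = 1.2500, f(x_0) = 2.441406, coefficient = 1
x_1 = 1.8750, f(x_1) = 12.359619, coefficient = 4
x_2 = 2.5000, f(x_2) = 39.062500, coefficient = 1

I ≈ (0.625000/3) × 90.942383 = 18.946330
Exact value: 18.920898
Error: 0.025431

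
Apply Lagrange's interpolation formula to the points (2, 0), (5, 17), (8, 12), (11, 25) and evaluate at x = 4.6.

Lagrange interpolation formula:
P(x) = Σ yᵢ × Lᵢ(x)
where Lᵢ(x) = Π_{j≠i} (x - xⱼ)/(xᵢ - xⱼ)

L_0(4.6) = (4.6 - 5)/(2 - 5) × (4.6 - 8)/(2 - 8) × (4.6 - 11)/(2 - 11) = 0.053728
L_1(4.6) = (4.6 - 2)/(5 - 2) × (4.6 - 8)/(5 - 8) × (4.6 - 11)/(5 - 11) = 1.047704
L_2(4.6) = (4.6 - 2)/(8 - 2) × (4.6 - 5)/(8 - 5) × (4.6 - 11)/(8 - 11) = -0.123259
L_3(4.6) = (4.6 - 2)/(11 - 2) × (4.6 - 5)/(11 - 5) × (4.6 - 8)/(11 - 8) = 0.021827

P(4.6) = 0×L_0(4.6) + 17×L_1(4.6) + 12×L_2(4.6) + 25×L_3(4.6)
P(4.6) = 16.877531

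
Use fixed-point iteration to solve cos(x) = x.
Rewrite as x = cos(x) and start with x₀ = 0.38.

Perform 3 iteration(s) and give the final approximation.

Equation: cos(x) = x
Fixed-point form: x = cos(x)
x₀ = 0.38

x_1 = g(0.380000) = 0.928665
x_2 = g(0.928665) = 0.598904
x_3 = g(0.598904) = 0.825954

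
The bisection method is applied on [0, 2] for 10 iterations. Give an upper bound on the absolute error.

Bisection error bound: |error| ≤ (b-a)/2^n
|error| ≤ (2 - 0)/2^10 = 2/2^10
|error| ≤ 0.0019531250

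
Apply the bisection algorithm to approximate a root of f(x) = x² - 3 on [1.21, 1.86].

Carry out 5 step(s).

f(x) = x² - 3
Initial interval: [1.21, 1.86]

Iteration 1:
  c_1 = (1.210000 + 1.860000)/2 = 1.535000
  f(c_1) = f(1.535000) = -0.643775
  f(a) × f(c) ≥ 0, new interval: [1.535000, 1.860000]
Iteration 2:
  c_2 = (1.535000 + 1.860000)/2 = 1.697500
  f(c_2) = f(1.697500) = -0.118494
  f(a) × f(c) ≥ 0, new interval: [1.697500, 1.860000]
Iteration 3:
  c_3 = (1.697500 + 1.860000)/2 = 1.778750
  f(c_3) = f(1.778750) = 0.163952
  f(a) × f(c) < 0, new interval: [1.697500, 1.778750]
Iteration 4:
  c_4 = (1.697500 + 1.778750)/2 = 1.738125
  f(c_4) = f(1.738125) = 0.021079
  f(a) × f(c) < 0, new interval: [1.697500, 1.738125]
Iteration 5:
  c_5 = (1.697500 + 1.738125)/2 = 1.717813
  f(c_5) = f(1.717813) = -0.049120
  f(a) × f(c) ≥ 0, new interval: [1.717813, 1.738125]

After 5 iteration(s), the approximation is c_5 = 1.717813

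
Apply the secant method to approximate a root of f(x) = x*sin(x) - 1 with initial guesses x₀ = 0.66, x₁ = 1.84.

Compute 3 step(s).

f(x) = x*sin(x) - 1
x₀ = 0.66, x₁ = 1.84

Secant formula: x_{n+1} = x_n - f(x_n)(x_n - x_{n-1})/(f(x_n) - f(x_{n-1}))

Iteration 1:
  f(0.660000) = -0.595343
  f(1.840000) = 0.773729
  x_2 = 1.840000 - 0.773729×(1.840000 - 0.660000)/(0.773729 - (-0.595343))
       = 1.173125
Iteration 2:
  f(1.840000) = 0.773729
  f(1.173125) = 0.081580
  x_3 = 1.173125 - 0.081580×(1.173125 - 1.840000)/(0.081580 - 0.773729)
       = 1.094523
Iteration 3:
  f(1.173125) = 0.081580
  f(1.094523) = -0.027286
  x_4 = 1.094523 - (-0.027286)×(1.094523 - 1.173125)/(-0.027286 - 0.081580)
       = 1.114224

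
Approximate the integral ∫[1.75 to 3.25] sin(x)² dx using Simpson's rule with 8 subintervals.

f(x) = sin(x)²
a = 1.75, b = 3.25, n = 8
h = (b - a)/n = 0.187500

Simpson's rule: (h/3)[f(x₀) + 4f(x₁) + 2f(x₂) + ... + f(xₙ)]

x_0 = 1.7500, f(x_0) = 0.968228, coefficient = 1
x_1 = 1.9375, f(x_1) = 0.871449, coefficient = 4
x_2 = 2.1250, f(x_2) = 0.723044, coefficient = 2
x_3 = 2.3125, f(x_3) = 0.543639, coefficient = 4
x_4 = 2.5000, f(x_4) = 0.358169, coefficient = 2
x_5 = 2.6875, f(x_5) = 0.192411, coefficient = 4
x_6 = 2.8750, f(x_6) = 0.069404, coefficient = 2
x_7 = 3.0625, f(x_7) = 0.006243, coefficient = 4
x_8 = 3.2500, f(x_8) = 0.011706, coefficient = 1

I ≈ (0.187500/3) × 9.736134 = 0.608508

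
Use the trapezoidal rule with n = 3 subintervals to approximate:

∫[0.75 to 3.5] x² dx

f(x) = x²
a = 0.75, b = 3.5, n = 3
h = (b - a)/n = 0.916667

Trapezoidal rule: (h/2)[f(x₀) + 2f(x₁) + 2f(x₂) + ... + f(xₙ)]

x_0 = 0.7500, f(x_0) = 0.562500, coefficient = 1
x_1 = 1.6667, f(x_1) = 2.777778, coefficient = 2
x_2 = 2.5833, f(x_2) = 6.673611, coefficient = 2
x_3 = 3.5000, f(x_3) = 12.250000, coefficient = 1

I ≈ (0.916667/2) × 31.715278 = 14.536169
Exact value: 14.151042
Error: 0.385127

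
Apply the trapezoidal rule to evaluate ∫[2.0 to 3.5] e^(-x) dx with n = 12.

f(x) = e^(-x)
a = 2.0, b = 3.5, n = 12
h = (b - a)/n = 0.125000

Trapezoidal rule: (h/2)[f(x₀) + 2f(x₁) + 2f(x₂) + ... + f(xₙ)]

x_0 = 2.0000, f(x_0) = 0.135335, coefficient = 1
x_1 = 2.1250, f(x_1) = 0.119433, coefficient = 2
x_2 = 2.2500, f(x_2) = 0.105399, coefficient = 2
x_3 = 2.3750, f(x_3) = 0.093014, coefficient = 2
x_4 = 2.5000, f(x_4) = 0.082085, coefficient = 2
x_5 = 2.6250, f(x_5) = 0.072440, coefficient = 2
x_6 = 2.7500, f(x_6) = 0.063928, coefficient = 2
x_7 = 2.8750, f(x_7) = 0.056416, coefficient = 2
x_8 = 3.0000, f(x_8) = 0.049787, coefficient = 2
x_9 = 3.1250, f(x_9) = 0.043937, coefficient = 2
x_10 = 3.2500, f(x_10) = 0.038774, coefficient = 2
x_11 = 3.3750, f(x_11) = 0.034218, coefficient = 2
x_12 = 3.5000, f(x_12) = 0.030197, coefficient = 1

I ≈ (0.125000/2) × 1.684396 = 0.105275
Exact value: 0.105138
Error: 0.000137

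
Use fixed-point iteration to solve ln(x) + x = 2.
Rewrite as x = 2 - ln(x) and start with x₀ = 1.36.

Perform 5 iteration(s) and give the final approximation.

Equation: ln(x) + x = 2
Fixed-point form: x = 2 - ln(x)
x₀ = 1.36

x_1 = g(1.360000) = 1.692515
x_2 = g(1.692515) = 1.473784
x_3 = g(1.473784) = 1.612167
x_4 = g(1.612167) = 1.522421
x_5 = g(1.522421) = 1.579698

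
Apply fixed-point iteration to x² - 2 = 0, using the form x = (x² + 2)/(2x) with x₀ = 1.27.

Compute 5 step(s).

Equation: x² - 2 = 0
Fixed-point form: x = (x² + 2)/(2x)
x₀ = 1.27

x_1 = g(1.270000) = 1.422402
x_2 = g(1.422402) = 1.414237
x_3 = g(1.414237) = 1.414214
x_4 = g(1.414214) = 1.414214
x_5 = g(1.414214) = 1.414214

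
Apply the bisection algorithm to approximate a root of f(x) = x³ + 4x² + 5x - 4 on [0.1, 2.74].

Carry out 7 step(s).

f(x) = x³ + 4x² + 5x - 4
Initial interval: [0.1, 2.74]

Iteration 1:
  c_1 = (0.100000 + 2.740000)/2 = 1.420000
  f(c_1) = f(1.420000) = 14.028888
  f(a) × f(c) < 0, new interval: [0.100000, 1.420000]
Iteration 2:
  c_2 = (0.100000 + 1.420000)/2 = 0.760000
  f(c_2) = f(0.760000) = 2.549376
  f(a) × f(c) < 0, new interval: [0.100000, 0.760000]
Iteration 3:
  c_3 = (0.100000 + 0.760000)/2 = 0.430000
  f(c_3) = f(0.430000) = -1.030893
  f(a) × f(c) ≥ 0, new interval: [0.430000, 0.760000]
Iteration 4:
  c_4 = (0.430000 + 0.760000)/2 = 0.595000
  f(c_4) = f(0.595000) = 0.601745
  f(a) × f(c) < 0, new interval: [0.430000, 0.595000]
Iteration 5:
  c_5 = (0.430000 + 0.595000)/2 = 0.512500
  f(c_5) = f(0.512500) = -0.252264
  f(a) × f(c) ≥ 0, new interval: [0.512500, 0.595000]
Iteration 6:
  c_6 = (0.512500 + 0.595000)/2 = 0.553750
  f(c_6) = f(0.553750) = 0.165108
  f(a) × f(c) < 0, new interval: [0.512500, 0.553750]
Iteration 7:
  c_7 = (0.512500 + 0.553750)/2 = 0.533125
  f(c_7) = f(0.533125) = -0.045960
  f(a) × f(c) ≥ 0, new interval: [0.533125, 0.553750]

After 7 iteration(s), the approximation is c_7 = 0.533125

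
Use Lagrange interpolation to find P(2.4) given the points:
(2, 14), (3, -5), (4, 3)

Lagrange interpolation formula:
P(x) = Σ yᵢ × Lᵢ(x)
where Lᵢ(x) = Π_{j≠i} (x - xⱼ)/(xᵢ - xⱼ)

L_0(2.4) = (2.4 - 3)/(2 - 3) × (2.4 - 4)/(2 - 4) = 0.480000
L_1(2.4) = (2.4 - 2)/(3 - 2) × (2.4 - 4)/(3 - 4) = 0.640000
L_2(2.4) = (2.4 - 2)/(4 - 2) × (2.4 - 3)/(4 - 3) = -0.120000

P(2.4) = 14×L_0(2.4) + (-5)×L_1(2.4) + 3×L_2(2.4)
P(2.4) = 3.160000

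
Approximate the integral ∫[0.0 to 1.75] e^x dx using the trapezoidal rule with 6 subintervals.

f(x) = e^x
a = 0.0, b = 1.75, n = 6
h = (b - a)/n = 0.291667

Trapezoidal rule: (h/2)[f(x₀) + 2f(x₁) + 2f(x₂) + ... + f(xₙ)]

x_0 = 0.0000, f(x_0) = 1.000000, coefficient = 1
x_1 = 0.2917, f(x_1) = 1.338657, coefficient = 2
x_2 = 0.5833, f(x_2) = 1.792002, coefficient = 2
x_3 = 0.8750, f(x_3) = 2.398875, coefficient = 2
x_4 = 1.1667, f(x_4) = 3.211271, coefficient = 2
x_5 = 1.4583, f(x_5) = 4.298789, coefficient = 2
x_6 = 1.7500, f(x_6) = 5.754603, coefficient = 1

I ≈ (0.291667/2) × 32.833789 = 4.788261
Exact value: 4.754603
Error: 0.033658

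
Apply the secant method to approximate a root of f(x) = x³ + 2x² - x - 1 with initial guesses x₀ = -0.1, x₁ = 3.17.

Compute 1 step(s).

f(x) = x³ + 2x² - x - 1
x₀ = -0.1, x₁ = 3.17

Secant formula: x_{n+1} = x_n - f(x_n)(x_n - x_{n-1})/(f(x_n) - f(x_{n-1}))

Iteration 1:
  f(-0.100000) = -0.881000
  f(3.170000) = 47.782813
  x_2 = 3.170000 - 47.782813×(3.170000 - (-0.100000))/(47.782813 - (-0.881000))
       = -0.040801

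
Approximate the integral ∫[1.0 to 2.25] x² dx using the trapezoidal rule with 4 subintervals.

f(x) = x²
a = 1.0, b = 2.25, n = 4
h = (b - a)/n = 0.312500

Trapezoidal rule: (h/2)[f(x₀) + 2f(x₁) + 2f(x₂) + ... + f(xₙ)]

x_0 = 1.0000, f(x_0) = 1.000000, coefficient = 1
x_1 = 1.3125, f(x_1) = 1.722656, coefficient = 2
x_2 = 1.6250, f(x_2) = 2.640625, coefficient = 2
x_3 = 1.9375, f(x_3) = 3.753906, coefficient = 2
x_4 = 2.2500, f(x_4) = 5.062500, coefficient = 1

I ≈ (0.312500/2) × 22.296875 = 3.483887
Exact value: 3.463542
Error: 0.020345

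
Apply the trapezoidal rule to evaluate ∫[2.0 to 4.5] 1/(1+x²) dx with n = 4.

f(x) = 1/(1+x²)
a = 2.0, b = 4.5, n = 4
h = (b - a)/n = 0.625000

Trapezoidal rule: (h/2)[f(x₀) + 2f(x₁) + 2f(x₂) + ... + f(xₙ)]

x_0 = 2.0000, f(x_0) = 0.200000, coefficient = 1
x_1 = 2.6250, f(x_1) = 0.126733, coefficient = 2
x_2 = 3.2500, f(x_2) = 0.086486, coefficient = 2
x_3 = 3.8750, f(x_3) = 0.062439, coefficient = 2
x_4 = 4.5000, f(x_4) = 0.047059, coefficient = 1

I ≈ (0.625000/2) × 0.798375 = 0.249492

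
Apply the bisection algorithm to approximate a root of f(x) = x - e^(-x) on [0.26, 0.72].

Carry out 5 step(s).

f(x) = x - e^(-x)
Initial interval: [0.26, 0.72]

Iteration 1:
  c_1 = (0.260000 + 0.720000)/2 = 0.490000
  f(c_1) = f(0.490000) = -0.122626
  f(a) × f(c) ≥ 0, new interval: [0.490000, 0.720000]
Iteration 2:
  c_2 = (0.490000 + 0.720000)/2 = 0.605000
  f(c_2) = f(0.605000) = 0.058926
  f(a) × f(c) < 0, new interval: [0.490000, 0.605000]
Iteration 3:
  c_3 = (0.490000 + 0.605000)/2 = 0.547500
  f(c_3) = f(0.547500) = -0.030894
  f(a) × f(c) ≥ 0, new interval: [0.547500, 0.605000]
Iteration 4:
  c_4 = (0.547500 + 0.605000)/2 = 0.576250
  f(c_4) = f(0.576250) = 0.014248
  f(a) × f(c) < 0, new interval: [0.547500, 0.576250]
Iteration 5:
  c_5 = (0.547500 + 0.576250)/2 = 0.561875
  f(c_5) = f(0.561875) = -0.008264
  f(a) × f(c) ≥ 0, new interval: [0.561875, 0.576250]

After 5 iteration(s), the approximation is c_5 = 0.561875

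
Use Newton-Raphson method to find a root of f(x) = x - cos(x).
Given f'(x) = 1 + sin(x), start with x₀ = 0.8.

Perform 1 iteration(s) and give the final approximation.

f(x) = x - cos(x)
f'(x) = 1 + sin(x)
x₀ = 0.8

Newton-Raphson formula: x_{n+1} = x_n - f(x_n)/f'(x_n)

Iteration 1:
  f(0.800000) = 0.103293
  f'(0.800000) = 1.717356
  x_1 = 0.800000 - 0.103293/1.717356 = 0.739853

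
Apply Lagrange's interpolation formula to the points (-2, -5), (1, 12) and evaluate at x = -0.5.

Lagrange interpolation formula:
P(x) = Σ yᵢ × Lᵢ(x)
where Lᵢ(x) = Π_{j≠i} (x - xⱼ)/(xᵢ - xⱼ)

L_0(-0.5) = (-0.5 - 1)/(-2 - 1) = 0.500000
L_1(-0.5) = (-0.5 - (-2))/(1 - (-2)) = 0.500000

P(-0.5) = (-5)×L_0(-0.5) + 12×L_1(-0.5)
P(-0.5) = 3.500000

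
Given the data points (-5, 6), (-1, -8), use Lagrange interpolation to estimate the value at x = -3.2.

Lagrange interpolation formula:
P(x) = Σ yᵢ × Lᵢ(x)
where Lᵢ(x) = Π_{j≠i} (x - xⱼ)/(xᵢ - xⱼ)

L_0(-3.2) = (-3.2 - (-1))/(-5 - (-1)) = 0.550000
L_1(-3.2) = (-3.2 - (-5))/(-1 - (-5)) = 0.450000

P(-3.2) = 6×L_0(-3.2) + (-8)×L_1(-3.2)
P(-3.2) = -0.300000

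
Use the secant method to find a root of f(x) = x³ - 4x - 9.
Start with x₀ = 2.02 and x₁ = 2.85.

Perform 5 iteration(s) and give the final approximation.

f(x) = x³ - 4x - 9
x₀ = 2.02, x₁ = 2.85

Secant formula: x_{n+1} = x_n - f(x_n)(x_n - x_{n-1})/(f(x_n) - f(x_{n-1}))

Iteration 1:
  f(2.020000) = -8.837592
  f(2.850000) = 2.749125
  x_2 = 2.850000 - 2.749125×(2.850000 - 2.020000)/(2.749125 - (-8.837592))
       = 2.653070
Iteration 2:
  f(2.850000) = 2.749125
  f(2.653070) = -0.937905
  x_3 = 2.653070 - (-0.937905)×(2.653070 - 2.850000)/(-0.937905 - 2.749125)
       = 2.703165
Iteration 3:
  f(2.653070) = -0.937905
  f(2.703165) = -0.060363
  x_4 = 2.703165 - (-0.060363)×(2.703165 - 2.653070)/(-0.060363 - (-0.937905))
       = 2.706611
Iteration 4:
  f(2.703165) = -0.060363
  f(2.706611) = 0.001488
  x_5 = 2.706611 - 0.001488×(2.706611 - 2.703165)/(0.001488 - (-0.060363))
       = 2.706528
Iteration 5:
  f(2.706611) = 0.001488
  f(2.706528) = -0.000002
  x_6 = 2.706528 - (-0.000002)×(2.706528 - 2.706611)/(-0.000002 - 0.001488)
       = 2.706528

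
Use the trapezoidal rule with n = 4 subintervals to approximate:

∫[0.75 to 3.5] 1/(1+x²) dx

f(x) = 1/(1+x²)
a = 0.75, b = 3.5, n = 4
h = (b - a)/n = 0.687500

Trapezoidal rule: (h/2)[f(x₀) + 2f(x₁) + 2f(x₂) + ... + f(xₙ)]

x_0 = 0.7500, f(x_0) = 0.640000, coefficient = 1
x_1 = 1.4375, f(x_1) = 0.326115, coefficient = 2
x_2 = 2.1250, f(x_2) = 0.181303, coefficient = 2
x_3 = 2.8125, f(x_3) = 0.112231, coefficient = 2
x_4 = 3.5000, f(x_4) = 0.075472, coefficient = 1

I ≈ (0.687500/2) × 1.954770 = 0.671952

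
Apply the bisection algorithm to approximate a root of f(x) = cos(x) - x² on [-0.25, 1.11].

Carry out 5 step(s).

f(x) = cos(x) - x²
Initial interval: [-0.25, 1.11]

Iteration 1:
  c_1 = (-0.250000 + 1.110000)/2 = 0.430000
  f(c_1) = f(0.430000) = 0.724066
  f(a) × f(c) ≥ 0, new interval: [0.430000, 1.110000]
Iteration 2:
  c_2 = (0.430000 + 1.110000)/2 = 0.770000
  f(c_2) = f(0.770000) = 0.125011
  f(a) × f(c) ≥ 0, new interval: [0.770000, 1.110000]
Iteration 3:
  c_3 = (0.770000 + 1.110000)/2 = 0.940000
  f(c_3) = f(0.940000) = -0.293812
  f(a) × f(c) < 0, new interval: [0.770000, 0.940000]
Iteration 4:
  c_4 = (0.770000 + 0.940000)/2 = 0.855000
  f(c_4) = f(0.855000) = -0.074806
  f(a) × f(c) < 0, new interval: [0.770000, 0.855000]
Iteration 5:
  c_5 = (0.770000 + 0.855000)/2 = 0.812500
  f(c_5) = f(0.812500) = 0.027529
  f(a) × f(c) ≥ 0, new interval: [0.812500, 0.855000]

After 5 iteration(s), the approximation is c_5 = 0.812500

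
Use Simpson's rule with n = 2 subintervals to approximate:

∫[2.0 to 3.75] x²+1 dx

f(x) = x²+1
a = 2.0, b = 3.75, n = 2
h = (b - a)/n = 0.875000

Simpson's rule: (h/3)[f(x₀) + 4f(x₁) + 2f(x₂) + ... + f(xₙ)]

x_0 = 2.0000, f(x_0) = 5.000000, coefficient = 1
x_1 = 2.8750, f(x_1) = 9.265625, coefficient = 4
x_2 = 3.7500, f(x_2) = 15.062500, coefficient = 1

I ≈ (0.875000/3) × 57.125000 = 16.661458
Exact value: 16.661458
Error: 0.000000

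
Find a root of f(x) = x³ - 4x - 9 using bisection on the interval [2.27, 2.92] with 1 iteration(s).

f(x) = x³ - 4x - 9
Initial interval: [2.27, 2.92]

Iteration 1:
  c_1 = (2.270000 + 2.920000)/2 = 2.595000
  f(c_1) = f(2.595000) = -1.905205
  f(a) × f(c) ≥ 0, new interval: [2.595000, 2.920000]

After 1 iteration(s), the approximation is c_1 = 2.595000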